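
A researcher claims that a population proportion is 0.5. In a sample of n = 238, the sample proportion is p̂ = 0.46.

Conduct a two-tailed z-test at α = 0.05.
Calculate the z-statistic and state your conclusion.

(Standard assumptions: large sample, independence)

Answer: z = -1.2342, fail to reject H₀

Derivation:
H₀: p = 0.5, H₁: p ≠ 0.5
Standard error: SE = √(p₀(1-p₀)/n) = √(0.5×0.5/238) = 0.032410
z-statistic: z = (p̂ - p₀)/SE = (0.46 - 0.5)/0.032410 = -1.2342
Critical value: z_0.025 = ±1.960
p-value = 0.2171
Decision: fail to reject H₀ at α = 0.05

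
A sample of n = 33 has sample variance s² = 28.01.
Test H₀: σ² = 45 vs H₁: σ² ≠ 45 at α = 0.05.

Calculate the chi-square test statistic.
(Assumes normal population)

Answer: χ² = 19.9182, fail to reject H₀

Derivation:
df = n - 1 = 32
χ² = (n-1)s²/σ₀² = 32×28.01/45 = 19.9182
Critical values: χ²_{0.975,32} = 18.291, χ²_{0.025,32} = 49.480
Rejection region: χ² < 18.291 or χ² > 49.480
Decision: fail to reject H₀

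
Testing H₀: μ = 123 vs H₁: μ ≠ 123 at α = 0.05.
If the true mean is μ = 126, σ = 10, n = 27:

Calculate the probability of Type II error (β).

Answer: β ≈ 0.6556

Derivation:
SE = σ/√n = 10/√27 = 1.9245
Critical values: μ₀ ± z_0.025×SE = 123 ± 1.960×1.9245
Acceptance region: (119.2280, 126.7720)
Under H₁ (μ = 126): z_high = (126.7720 - 126)/1.9245 = 0.4011, z_low = (119.2280 - 126)/1.9245 = -3.5188
β = P(not reject | H₁) = Φ(0.4011) - Φ(-3.5188) ≈ 0.6556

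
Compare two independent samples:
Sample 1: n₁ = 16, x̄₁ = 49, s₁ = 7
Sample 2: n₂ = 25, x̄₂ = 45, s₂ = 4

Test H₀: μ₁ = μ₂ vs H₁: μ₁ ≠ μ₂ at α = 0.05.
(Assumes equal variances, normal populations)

Answer: t = 2.3325, reject H₀

Derivation:
Pooled variance: s²_p = [15×7² + 24×4²]/(39) = 28.6923
s_p = 5.3565
SE = s_p×√(1/n₁ + 1/n₂) = 5.3565×√(1/16 + 1/25) = 1.7149
t = (x̄₁ - x̄₂)/SE = (49 - 45)/1.7149 = 2.3325
df = 39, t-critical = ±2.023
Decision: reject H₀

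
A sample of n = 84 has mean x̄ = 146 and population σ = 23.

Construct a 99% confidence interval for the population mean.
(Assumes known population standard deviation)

Confidence level: 99%, α = 0.01
z_0.005 = 2.576
SE = σ/√n = 23/√84 = 2.5095
Margin of error = 2.576 × 2.5095 = 6.4645
CI: x̄ ± margin = 146 ± 6.4645
CI: (139.5355, 152.4645)

Answer: (139.5355, 152.4645)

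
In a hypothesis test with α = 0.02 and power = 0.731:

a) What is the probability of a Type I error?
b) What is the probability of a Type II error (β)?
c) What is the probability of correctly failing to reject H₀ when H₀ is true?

a) Type I error probability = α = 0.02
b) Power = P(reject H₀ | H₁ true) = 1 - β = 0.731, so Type II error probability = β = 1 - Power = 0.269
c) P(fail to reject H₀ | H₀ true) = 1 - α = 0.98

Answer: a) 0.02, b) 0.269, c) 0.98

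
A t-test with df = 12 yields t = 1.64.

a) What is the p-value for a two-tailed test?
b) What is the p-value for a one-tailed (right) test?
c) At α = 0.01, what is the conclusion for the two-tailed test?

Answer: a) 0.1269, b) 0.0635, c) fail to reject H₀

Derivation:
Using t-distribution with df = 12:
a) Two-tailed: p = 2×P(T > 1.64) = 0.1269
b) One-tailed: p = P(T > 1.64) = 0.0635
c) 0.1269 ≥ 0.01, fail to reject H₀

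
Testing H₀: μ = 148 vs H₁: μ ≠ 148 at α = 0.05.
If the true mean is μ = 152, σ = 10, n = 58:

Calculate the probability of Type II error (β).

SE = σ/√n = 10/√58 = 1.3131
Critical values: μ₀ ± z_0.025×SE = 148 ± 1.960×1.3131
Acceptance region: (145.4263, 150.5737)
Under H₁ (μ = 152): z_high = (150.5737 - 152)/1.3131 = -1.0862, z_low = (145.4263 - 152)/1.3131 = -5.0062
β = P(not reject | H₁) = Φ(-1.0862) - Φ(-5.0062) ≈ 0.1387

Answer: β ≈ 0.1387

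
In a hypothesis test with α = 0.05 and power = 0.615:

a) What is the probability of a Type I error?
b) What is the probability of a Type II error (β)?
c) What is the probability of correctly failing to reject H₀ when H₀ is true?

a) Type I error probability = α = 0.05
b) Power = P(reject H₀ | H₁ true) = 1 - β = 0.615, so Type II error probability = β = 1 - Power = 0.385
c) P(fail to reject H₀ | H₀ true) = 1 - α = 0.95

Answer: a) 0.05, b) 0.385, c) 0.95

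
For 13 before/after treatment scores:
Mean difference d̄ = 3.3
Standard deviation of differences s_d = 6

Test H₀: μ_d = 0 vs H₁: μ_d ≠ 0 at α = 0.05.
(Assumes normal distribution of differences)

df = n - 1 = 12
SE = s_d/√n = 6/√13 = 1.6641
t = d̄/SE = 3.3/1.6641 = 1.9831
Critical value: t_{0.025,12} = ±2.179
p-value ≈ 0.0707
Decision: fail to reject H₀

Answer: t = 1.9831, fail to reject H₀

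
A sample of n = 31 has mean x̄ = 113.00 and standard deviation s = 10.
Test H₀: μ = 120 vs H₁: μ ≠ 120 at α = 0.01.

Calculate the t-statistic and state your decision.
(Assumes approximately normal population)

Answer: t = -3.8973, reject H₀

Derivation:
df = n - 1 = 30
SE = s/√n = 10/√31 = 1.7961
t = (x̄ - μ₀)/SE = (113.00 - 120)/1.7961 = -3.8973
Critical value: t_{0.005,30} = ±2.750
p-value ≈ 0.0005
Decision: reject H₀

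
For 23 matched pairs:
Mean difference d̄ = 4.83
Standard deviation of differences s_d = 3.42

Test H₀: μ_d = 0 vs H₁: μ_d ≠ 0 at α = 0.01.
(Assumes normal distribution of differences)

df = n - 1 = 22
SE = s_d/√n = 3.42/√23 = 0.7131
t = d̄/SE = 4.83/0.7131 = 6.7732
Critical value: t_{0.005,22} = ±2.819
p-value < 0.0001
Decision: reject H₀

Answer: t = 6.7732, reject H₀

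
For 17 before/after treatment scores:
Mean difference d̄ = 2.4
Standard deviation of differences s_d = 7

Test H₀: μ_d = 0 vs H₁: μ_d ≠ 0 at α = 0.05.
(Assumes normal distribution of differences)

df = n - 1 = 16
SE = s_d/√n = 7/√17 = 1.6977
t = d̄/SE = 2.4/1.6977 = 1.4137
Critical value: t_{0.025,16} = ±2.120
p-value ≈ 0.1766
Decision: fail to reject H₀

Answer: t = 1.4137, fail to reject H₀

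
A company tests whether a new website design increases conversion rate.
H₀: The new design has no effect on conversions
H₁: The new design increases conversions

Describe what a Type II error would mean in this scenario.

Answer: Keeping the old design when the new one would have increased conversions

Derivation:
Type I error: rejecting H₀ when it is actually true (false positive).
Type II error: failing to reject H₀ when H₁ is actually true (false negative).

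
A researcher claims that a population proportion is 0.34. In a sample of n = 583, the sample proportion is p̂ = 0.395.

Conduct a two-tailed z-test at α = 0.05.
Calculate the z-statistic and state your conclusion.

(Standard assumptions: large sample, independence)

H₀: p = 0.34, H₁: p ≠ 0.34
Standard error: SE = √(p₀(1-p₀)/n) = √(0.34×0.66/583) = 0.019619
z-statistic: z = (p̂ - p₀)/SE = (0.395 - 0.34)/0.019619 = 2.8034
Critical value: z_0.025 = ±1.960
p-value = 0.0051
Decision: reject H₀ at α = 0.05

Answer: z = 2.8034, reject H₀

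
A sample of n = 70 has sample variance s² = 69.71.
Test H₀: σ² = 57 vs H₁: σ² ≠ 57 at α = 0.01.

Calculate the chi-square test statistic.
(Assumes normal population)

Answer: χ² = 84.3858, fail to reject H₀

Derivation:
df = n - 1 = 69
χ² = (n-1)s²/σ₀² = 69×69.71/57 = 84.3858
Critical values: χ²_{0.995,69} = 42.494, χ²_{0.005,69} = 102.996
Rejection region: χ² < 42.494 or χ² > 102.996
Decision: fail to reject H₀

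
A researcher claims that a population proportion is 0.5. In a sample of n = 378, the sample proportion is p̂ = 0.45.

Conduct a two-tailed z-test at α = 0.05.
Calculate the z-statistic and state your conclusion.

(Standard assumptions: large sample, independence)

Answer: z = -1.9442, fail to reject H₀

Derivation:
H₀: p = 0.5, H₁: p ≠ 0.5
Standard error: SE = √(p₀(1-p₀)/n) = √(0.5×0.5/378) = 0.025717
z-statistic: z = (p̂ - p₀)/SE = (0.45 - 0.5)/0.025717 = -1.9442
Critical value: z_0.025 = ±1.960
p-value = 0.0519
Decision: fail to reject H₀ at α = 0.05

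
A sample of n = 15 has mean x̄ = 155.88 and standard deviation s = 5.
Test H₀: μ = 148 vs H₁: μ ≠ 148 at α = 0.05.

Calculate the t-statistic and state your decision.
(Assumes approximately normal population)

Answer: t = 6.1038, reject H₀

Derivation:
df = n - 1 = 14
SE = s/√n = 5/√15 = 1.2910
t = (x̄ - μ₀)/SE = (155.88 - 148)/1.2910 = 6.1038
Critical value: t_{0.025,14} = ±2.145
p-value < 0.0001
Decision: reject H₀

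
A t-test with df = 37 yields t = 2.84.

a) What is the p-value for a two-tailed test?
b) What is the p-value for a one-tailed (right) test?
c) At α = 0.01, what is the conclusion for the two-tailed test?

Using t-distribution with df = 37:
a) Two-tailed: p = 2×P(T > 2.84) = 0.0073
b) One-tailed: p = P(T > 2.84) = 0.0036
c) 0.0073 < 0.01, reject H₀

Answer: a) 0.0073, b) 0.0036, c) reject H₀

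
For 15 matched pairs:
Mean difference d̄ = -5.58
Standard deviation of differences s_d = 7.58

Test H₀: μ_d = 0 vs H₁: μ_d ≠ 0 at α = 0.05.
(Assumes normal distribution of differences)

df = n - 1 = 14
SE = s_d/√n = 7.58/√15 = 1.9571
t = d̄/SE = -5.58/1.9571 = -2.8512
Critical value: t_{0.025,14} = ±2.145
p-value ≈ 0.0128
Decision: reject H₀

Answer: t = -2.8512, reject H₀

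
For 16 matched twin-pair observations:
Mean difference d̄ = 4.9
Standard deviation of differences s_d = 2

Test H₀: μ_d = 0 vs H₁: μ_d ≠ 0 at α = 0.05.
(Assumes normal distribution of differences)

df = n - 1 = 15
SE = s_d/√n = 2/√16 = 0.5000
t = d̄/SE = 4.9/0.5000 = 9.8000
Critical value: t_{0.025,15} = ±2.131
p-value < 0.0001
Decision: reject H₀

Answer: t = 9.8000, reject H₀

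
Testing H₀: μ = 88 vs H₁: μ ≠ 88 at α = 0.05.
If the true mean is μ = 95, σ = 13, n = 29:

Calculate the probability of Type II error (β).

SE = σ/√n = 13/√29 = 2.4140
Critical values: μ₀ ± z_0.025×SE = 88 ± 1.960×2.4140
Acceptance region: (83.2686, 92.7314)
Under H₁ (μ = 95): z_high = (92.7314 - 95)/2.4140 = -0.9398, z_low = (83.2686 - 95)/2.4140 = -4.8597
β = P(not reject | H₁) = Φ(-0.9398) - Φ(-4.8597) ≈ 0.1737

Answer: β ≈ 0.1737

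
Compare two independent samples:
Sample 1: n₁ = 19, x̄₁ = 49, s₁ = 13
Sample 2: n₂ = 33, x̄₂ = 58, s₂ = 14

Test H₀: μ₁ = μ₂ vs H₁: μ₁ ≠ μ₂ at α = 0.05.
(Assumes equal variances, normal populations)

Answer: t = -2.2898, reject H₀

Derivation:
Pooled variance: s²_p = [18×13² + 32×14²]/(50) = 186.2800
s_p = 13.6484
SE = s_p×√(1/n₁ + 1/n₂) = 13.6484×√(1/19 + 1/33) = 3.9305
t = (x̄₁ - x̄₂)/SE = (49 - 58)/3.9305 = -2.2898
df = 50, t-critical = ±2.009
Decision: reject H₀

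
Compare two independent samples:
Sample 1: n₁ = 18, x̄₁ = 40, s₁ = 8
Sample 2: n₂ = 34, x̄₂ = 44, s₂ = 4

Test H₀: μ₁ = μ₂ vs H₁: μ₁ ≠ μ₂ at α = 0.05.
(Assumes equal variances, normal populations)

Answer: t = -2.4137, reject H₀

Derivation:
Pooled variance: s²_p = [17×8² + 33×4²]/(50) = 32.3200
s_p = 5.6851
SE = s_p×√(1/n₁ + 1/n₂) = 5.6851×√(1/18 + 1/34) = 1.6572
t = (x̄₁ - x̄₂)/SE = (40 - 44)/1.6572 = -2.4137
df = 50, t-critical = ±2.009
Decision: reject H₀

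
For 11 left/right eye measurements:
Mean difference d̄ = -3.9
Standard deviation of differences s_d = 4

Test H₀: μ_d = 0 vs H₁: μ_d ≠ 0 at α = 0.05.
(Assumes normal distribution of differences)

df = n - 1 = 10
SE = s_d/√n = 4/√11 = 1.2060
t = d̄/SE = -3.9/1.2060 = -3.2338
Critical value: t_{0.025,10} = ±2.228
p-value ≈ 0.0090
Decision: reject H₀

Answer: t = -3.2338, reject H₀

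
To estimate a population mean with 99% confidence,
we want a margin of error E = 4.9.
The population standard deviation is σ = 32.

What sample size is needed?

Answer: n = 284

Derivation:
z_0.005 = 2.576
n = (z×σ/E)² = (2.576×32/4.9)²
n = 283.0085
Round up: n = 284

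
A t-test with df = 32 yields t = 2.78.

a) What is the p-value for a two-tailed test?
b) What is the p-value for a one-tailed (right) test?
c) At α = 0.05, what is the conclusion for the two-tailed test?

Using t-distribution with df = 32:
a) Two-tailed: p = 2×P(T > 2.78) = 0.0090
b) One-tailed: p = P(T > 2.78) = 0.0045
c) 0.0090 < 0.05, reject H₀

Answer: a) 0.0090, b) 0.0045, c) reject H₀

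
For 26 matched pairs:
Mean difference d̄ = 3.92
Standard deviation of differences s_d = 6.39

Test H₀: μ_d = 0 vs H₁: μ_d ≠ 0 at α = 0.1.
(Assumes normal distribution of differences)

df = n - 1 = 25
SE = s_d/√n = 6.39/√26 = 1.2532
t = d̄/SE = 3.92/1.2532 = 3.1280
Critical value: t_{0.05,25} = ±1.708
p-value ≈ 0.0044
Decision: reject H₀

Answer: t = 3.1280, reject H₀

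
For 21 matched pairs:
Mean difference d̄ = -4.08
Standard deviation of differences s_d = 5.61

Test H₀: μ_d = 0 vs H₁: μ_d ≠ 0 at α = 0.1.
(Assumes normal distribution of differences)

df = n - 1 = 20
SE = s_d/√n = 5.61/√21 = 1.2242
t = d̄/SE = -4.08/1.2242 = -3.3328
Critical value: t_{0.05,20} = ±1.725
p-value ≈ 0.0033
Decision: reject H₀

Answer: t = -3.3328, reject H₀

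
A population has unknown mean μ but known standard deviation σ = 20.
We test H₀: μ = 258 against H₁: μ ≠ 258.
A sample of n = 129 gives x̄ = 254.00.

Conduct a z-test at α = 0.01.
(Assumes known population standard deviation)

Answer: z = -2.2716, fail to reject H₀

Derivation:
Standard error: SE = σ/√n = 20/√129 = 1.7609
z-statistic: z = (x̄ - μ₀)/SE = (254.00 - 258)/1.7609 = -2.2716
Critical value: ±2.576
p-value = 0.0231
Decision: fail to reject H₀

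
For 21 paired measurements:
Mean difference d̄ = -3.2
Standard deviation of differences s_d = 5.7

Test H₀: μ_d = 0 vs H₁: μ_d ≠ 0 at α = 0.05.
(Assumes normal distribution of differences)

Answer: t = -2.5728, reject H₀

Derivation:
df = n - 1 = 20
SE = s_d/√n = 5.7/√21 = 1.2438
t = d̄/SE = -3.2/1.2438 = -2.5728
Critical value: t_{0.025,20} = ±2.086
p-value ≈ 0.0182
Decision: reject H₀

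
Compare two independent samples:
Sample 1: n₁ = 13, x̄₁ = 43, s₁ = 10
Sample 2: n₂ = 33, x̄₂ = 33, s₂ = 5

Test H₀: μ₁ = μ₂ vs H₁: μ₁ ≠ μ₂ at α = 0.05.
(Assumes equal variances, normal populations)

Pooled variance: s²_p = [12×10² + 32×5²]/(44) = 45.4545
s_p = 6.7420
SE = s_p×√(1/n₁ + 1/n₂) = 6.7420×√(1/13 + 1/33) = 2.2077
t = (x̄₁ - x̄₂)/SE = (43 - 33)/2.2077 = 4.5296
df = 44, t-critical = ±2.015
Decision: reject H₀

Answer: t = 4.5296, reject H₀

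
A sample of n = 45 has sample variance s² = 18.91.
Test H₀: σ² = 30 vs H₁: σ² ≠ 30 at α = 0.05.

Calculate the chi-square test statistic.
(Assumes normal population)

Answer: χ² = 27.7347, fail to reject H₀

Derivation:
df = n - 1 = 44
χ² = (n-1)s²/σ₀² = 44×18.91/30 = 27.7347
Critical values: χ²_{0.975,44} = 27.575, χ²_{0.025,44} = 64.201
Rejection region: χ² < 27.575 or χ² > 64.201
Decision: fail to reject H₀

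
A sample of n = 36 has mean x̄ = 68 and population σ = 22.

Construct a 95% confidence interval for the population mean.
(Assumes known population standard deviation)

Answer: (60.8133, 75.1867)

Derivation:
Confidence level: 95%, α = 0.05
z_0.025 = 1.960
SE = σ/√n = 22/√36 = 3.6667
Margin of error = 1.960 × 3.6667 = 7.1867
CI: x̄ ± margin = 68 ± 7.1867
CI: (60.8133, 75.1867)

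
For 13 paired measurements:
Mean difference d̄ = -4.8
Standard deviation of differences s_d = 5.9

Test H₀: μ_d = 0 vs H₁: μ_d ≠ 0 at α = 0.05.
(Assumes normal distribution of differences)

df = n - 1 = 12
SE = s_d/√n = 5.9/√13 = 1.6364
t = d̄/SE = -4.8/1.6364 = -2.9333
Critical value: t_{0.025,12} = ±2.179
p-value ≈ 0.0125
Decision: reject H₀

Answer: t = -2.9333, reject H₀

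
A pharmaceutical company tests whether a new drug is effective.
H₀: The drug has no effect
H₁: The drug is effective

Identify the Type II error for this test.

Answer: Failing to detect the drug's effect when it actually works

Derivation:
Type I error: rejecting H₀ when it is actually true (false positive).
Type II error: failing to reject H₀ when H₁ is actually true (false negative).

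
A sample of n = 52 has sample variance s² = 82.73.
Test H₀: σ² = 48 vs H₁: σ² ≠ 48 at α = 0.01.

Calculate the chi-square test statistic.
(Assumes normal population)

df = n - 1 = 51
χ² = (n-1)s²/σ₀² = 51×82.73/48 = 87.9006
Critical values: χ²_{0.995,51} = 28.735, χ²_{0.005,51} = 80.747
Rejection region: χ² < 28.735 or χ² > 80.747
Decision: reject H₀

Answer: χ² = 87.9006, reject H₀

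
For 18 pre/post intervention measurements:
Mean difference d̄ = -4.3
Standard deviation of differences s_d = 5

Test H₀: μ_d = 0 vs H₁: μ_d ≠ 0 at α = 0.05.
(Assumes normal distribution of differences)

Answer: t = -3.6487, reject H₀

Derivation:
df = n - 1 = 17
SE = s_d/√n = 5/√18 = 1.1785
t = d̄/SE = -4.3/1.1785 = -3.6487
Critical value: t_{0.025,17} = ±2.110
p-value ≈ 0.0020
Decision: reject H₀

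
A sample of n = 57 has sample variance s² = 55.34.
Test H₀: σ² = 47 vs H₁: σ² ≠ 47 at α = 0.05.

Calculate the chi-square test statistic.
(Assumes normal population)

Answer: χ² = 65.9370, fail to reject H₀

Derivation:
df = n - 1 = 56
χ² = (n-1)s²/σ₀² = 56×55.34/47 = 65.9370
Critical values: χ²_{0.975,56} = 37.212, χ²_{0.025,56} = 78.567
Rejection region: χ² < 37.212 or χ² > 78.567
Decision: fail to reject H₀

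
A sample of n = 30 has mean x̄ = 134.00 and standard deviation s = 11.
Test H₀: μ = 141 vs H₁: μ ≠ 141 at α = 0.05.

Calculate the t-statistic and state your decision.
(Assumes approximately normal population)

df = n - 1 = 29
SE = s/√n = 11/√30 = 2.0083
t = (x̄ - μ₀)/SE = (134.00 - 141)/2.0083 = -3.4855
Critical value: t_{0.025,29} = ±2.045
p-value ≈ 0.0016
Decision: reject H₀

Answer: t = -3.4855, reject H₀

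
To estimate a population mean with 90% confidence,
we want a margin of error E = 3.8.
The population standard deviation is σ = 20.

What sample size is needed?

z_0.05 = 1.645
n = (z×σ/E)² = (1.645×20/3.8)²
n = 74.9591
Round up: n = 75

Answer: n = 75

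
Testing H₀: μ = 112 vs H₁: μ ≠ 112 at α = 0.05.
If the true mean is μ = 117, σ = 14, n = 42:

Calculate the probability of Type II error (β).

Answer: β ≈ 0.3614

Derivation:
SE = σ/√n = 14/√42 = 2.1602
Critical values: μ₀ ± z_0.025×SE = 112 ± 1.960×2.1602
Acceptance region: (107.7660, 116.2340)
Under H₁ (μ = 117): z_high = (116.2340 - 117)/2.1602 = -0.3546, z_low = (107.7660 - 117)/2.1602 = -4.2746
β = P(not reject | H₁) = Φ(-0.3546) - Φ(-4.2746) ≈ 0.3614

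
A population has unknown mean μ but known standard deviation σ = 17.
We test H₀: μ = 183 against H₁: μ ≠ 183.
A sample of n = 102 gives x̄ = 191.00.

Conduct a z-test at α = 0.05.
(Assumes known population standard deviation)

Answer: z = 4.7526, reject H₀

Derivation:
Standard error: SE = σ/√n = 17/√102 = 1.6833
z-statistic: z = (x̄ - μ₀)/SE = (191.00 - 183)/1.6833 = 4.7526
Critical value: ±1.960
p-value < 0.0001
Decision: reject H₀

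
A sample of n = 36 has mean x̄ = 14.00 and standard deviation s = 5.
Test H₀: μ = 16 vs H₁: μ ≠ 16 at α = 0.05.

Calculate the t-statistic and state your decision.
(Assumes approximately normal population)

df = n - 1 = 35
SE = s/√n = 5/√36 = 0.8333
t = (x̄ - μ₀)/SE = (14.00 - 16)/0.8333 = -2.4001
Critical value: t_{0.025,35} = ±2.030
p-value ≈ 0.0218
Decision: reject H₀

Answer: t = -2.4001, reject H₀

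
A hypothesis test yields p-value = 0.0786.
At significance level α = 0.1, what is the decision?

Answer: reject H₀

Derivation:
Compare p-value to α:
0.0786 < 0.1
Decision: reject H₀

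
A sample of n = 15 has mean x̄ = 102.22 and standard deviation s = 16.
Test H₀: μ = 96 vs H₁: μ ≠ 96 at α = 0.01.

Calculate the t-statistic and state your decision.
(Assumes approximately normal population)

df = n - 1 = 14
SE = s/√n = 16/√15 = 4.1312
t = (x̄ - μ₀)/SE = (102.22 - 96)/4.1312 = 1.5056
Critical value: t_{0.005,14} = ±2.977
p-value ≈ 0.1544
Decision: fail to reject H₀

Answer: t = 1.5056, fail to reject H₀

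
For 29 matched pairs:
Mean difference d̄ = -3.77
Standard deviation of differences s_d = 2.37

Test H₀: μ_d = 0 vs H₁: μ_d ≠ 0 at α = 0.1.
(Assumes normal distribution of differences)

df = n - 1 = 28
SE = s_d/√n = 2.37/√29 = 0.4401
t = d̄/SE = -3.77/0.4401 = -8.5662
Critical value: t_{0.05,28} = ±1.701
p-value < 0.0001
Decision: reject H₀

Answer: t = -8.5662, reject H₀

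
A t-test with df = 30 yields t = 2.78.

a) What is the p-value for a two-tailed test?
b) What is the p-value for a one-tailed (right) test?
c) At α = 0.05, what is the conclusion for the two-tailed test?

Using t-distribution with df = 30:
a) Two-tailed: p = 2×P(T > 2.78) = 0.0093
b) One-tailed: p = P(T > 2.78) = 0.0046
c) 0.0093 < 0.05, reject H₀

Answer: a) 0.0093, b) 0.0046, c) reject H₀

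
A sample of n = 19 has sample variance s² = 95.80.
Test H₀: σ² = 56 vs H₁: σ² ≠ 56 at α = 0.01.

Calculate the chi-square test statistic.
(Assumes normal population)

Answer: χ² = 30.7929, fail to reject H₀

Derivation:
df = n - 1 = 18
χ² = (n-1)s²/σ₀² = 18×95.80/56 = 30.7929
Critical values: χ²_{0.995,18} = 6.265, χ²_{0.005,18} = 37.156
Rejection region: χ² < 6.265 or χ² > 37.156
Decision: fail to reject H₀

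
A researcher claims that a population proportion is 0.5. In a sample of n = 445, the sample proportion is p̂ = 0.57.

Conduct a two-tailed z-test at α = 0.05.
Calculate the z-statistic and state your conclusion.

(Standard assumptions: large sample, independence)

Answer: z = 2.9533, reject H₀

Derivation:
H₀: p = 0.5, H₁: p ≠ 0.5
Standard error: SE = √(p₀(1-p₀)/n) = √(0.5×0.5/445) = 0.023702
z-statistic: z = (p̂ - p₀)/SE = (0.57 - 0.5)/0.023702 = 2.9533
Critical value: z_0.025 = ±1.960
p-value = 0.0031
Decision: reject H₀ at α = 0.05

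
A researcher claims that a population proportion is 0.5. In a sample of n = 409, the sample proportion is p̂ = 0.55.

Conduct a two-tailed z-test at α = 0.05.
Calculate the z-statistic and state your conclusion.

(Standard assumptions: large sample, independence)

H₀: p = 0.5, H₁: p ≠ 0.5
Standard error: SE = √(p₀(1-p₀)/n) = √(0.5×0.5/409) = 0.024723
z-statistic: z = (p̂ - p₀)/SE = (0.55 - 0.5)/0.024723 = 2.0224
Critical value: z_0.025 = ±1.960
p-value = 0.0431
Decision: reject H₀ at α = 0.05

Answer: z = 2.0224, reject H₀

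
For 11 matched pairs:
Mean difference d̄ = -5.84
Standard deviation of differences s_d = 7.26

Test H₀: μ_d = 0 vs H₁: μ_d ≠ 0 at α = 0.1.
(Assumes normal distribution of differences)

df = n - 1 = 10
SE = s_d/√n = 7.26/√11 = 2.1890
t = d̄/SE = -5.84/2.1890 = -2.6679
Critical value: t_{0.05,10} = ±1.812
p-value ≈ 0.0236
Decision: reject H₀

Answer: t = -2.6679, reject H₀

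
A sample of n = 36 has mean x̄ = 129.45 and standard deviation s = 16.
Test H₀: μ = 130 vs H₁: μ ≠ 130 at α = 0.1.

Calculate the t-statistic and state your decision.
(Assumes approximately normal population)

df = n - 1 = 35
SE = s/√n = 16/√36 = 2.6667
t = (x̄ - μ₀)/SE = (129.45 - 130)/2.6667 = -0.2062
Critical value: t_{0.05,35} = ±1.690
p-value ≈ 0.8378
Decision: fail to reject H₀

Answer: t = -0.2062, fail to reject H₀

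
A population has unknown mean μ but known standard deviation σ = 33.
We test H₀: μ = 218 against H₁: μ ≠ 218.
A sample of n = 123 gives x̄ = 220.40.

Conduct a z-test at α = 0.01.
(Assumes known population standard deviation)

Answer: z = 0.8066, fail to reject H₀

Derivation:
Standard error: SE = σ/√n = 33/√123 = 2.9755
z-statistic: z = (x̄ - μ₀)/SE = (220.40 - 218)/2.9755 = 0.8066
Critical value: ±2.576
p-value = 0.4199
Decision: fail to reject H₀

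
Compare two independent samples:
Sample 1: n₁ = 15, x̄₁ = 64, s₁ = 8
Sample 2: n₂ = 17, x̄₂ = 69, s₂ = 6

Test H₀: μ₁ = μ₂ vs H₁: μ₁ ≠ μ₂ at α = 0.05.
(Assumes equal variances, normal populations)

Pooled variance: s²_p = [14×8² + 16×6²]/(30) = 49.0667
s_p = 7.0048
SE = s_p×√(1/n₁ + 1/n₂) = 7.0048×√(1/15 + 1/17) = 2.4814
t = (x̄₁ - x̄₂)/SE = (64 - 69)/2.4814 = -2.0150
df = 30, t-critical = ±2.042
Decision: fail to reject H₀

Answer: t = -2.0150, fail to reject H₀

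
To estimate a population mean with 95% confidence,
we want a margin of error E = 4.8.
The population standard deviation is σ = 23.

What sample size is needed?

z_0.025 = 1.960
n = (z×σ/E)² = (1.960×23/4.8)²
n = 88.2034
Round up: n = 89

Answer: n = 89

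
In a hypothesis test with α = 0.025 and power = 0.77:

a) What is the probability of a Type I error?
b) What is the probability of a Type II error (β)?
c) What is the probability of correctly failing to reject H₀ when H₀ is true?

a) Type I error probability = α = 0.025
b) Power = P(reject H₀ | H₁ true) = 1 - β = 0.77, so Type II error probability = β = 1 - Power = 0.23
c) P(fail to reject H₀ | H₀ true) = 1 - α = 0.975

Answer: a) 0.025, b) 0.23, c) 0.975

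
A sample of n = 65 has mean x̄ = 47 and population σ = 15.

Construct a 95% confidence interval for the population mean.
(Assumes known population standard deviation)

Confidence level: 95%, α = 0.05
z_0.025 = 1.960
SE = σ/√n = 15/√65 = 1.8605
Margin of error = 1.960 × 1.8605 = 3.6466
CI: x̄ ± margin = 47 ± 3.6466
CI: (43.3534, 50.6466)

Answer: (43.3534, 50.6466)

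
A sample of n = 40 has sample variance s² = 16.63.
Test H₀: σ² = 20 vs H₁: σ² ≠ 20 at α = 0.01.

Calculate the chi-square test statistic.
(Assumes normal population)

Answer: χ² = 32.4285, fail to reject H₀

Derivation:
df = n - 1 = 39
χ² = (n-1)s²/σ₀² = 39×16.63/20 = 32.4285
Critical values: χ²_{0.995,39} = 19.996, χ²_{0.005,39} = 65.476
Rejection region: χ² < 19.996 or χ² > 65.476
Decision: fail to reject H₀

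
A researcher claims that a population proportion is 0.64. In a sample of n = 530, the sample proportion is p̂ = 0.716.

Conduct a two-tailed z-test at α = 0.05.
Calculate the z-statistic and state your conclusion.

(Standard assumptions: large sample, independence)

Answer: z = 3.6451, reject H₀

Derivation:
H₀: p = 0.64, H₁: p ≠ 0.64
Standard error: SE = √(p₀(1-p₀)/n) = √(0.64×0.36/530) = 0.020850
z-statistic: z = (p̂ - p₀)/SE = (0.716 - 0.64)/0.020850 = 3.6451
Critical value: z_0.025 = ±1.960
p-value = 0.0003
Decision: reject H₀ at α = 0.05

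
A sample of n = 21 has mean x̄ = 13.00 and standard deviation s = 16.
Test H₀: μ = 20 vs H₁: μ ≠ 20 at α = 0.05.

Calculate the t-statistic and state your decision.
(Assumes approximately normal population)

df = n - 1 = 20
SE = s/√n = 16/√21 = 3.4915
t = (x̄ - μ₀)/SE = (13.00 - 20)/3.4915 = -2.0049
Critical value: t_{0.025,20} = ±2.086
p-value ≈ 0.0587
Decision: fail to reject H₀

Answer: t = -2.0049, fail to reject H₀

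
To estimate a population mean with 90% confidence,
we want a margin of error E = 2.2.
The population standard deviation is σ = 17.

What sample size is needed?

z_0.05 = 1.645
n = (z×σ/E)² = (1.645×17/2.2)²
n = 161.5788
Round up: n = 162

Answer: n = 162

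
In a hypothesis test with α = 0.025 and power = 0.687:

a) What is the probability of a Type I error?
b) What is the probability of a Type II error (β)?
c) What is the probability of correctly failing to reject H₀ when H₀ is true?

Answer: a) 0.025, b) 0.313, c) 0.975

Derivation:
a) Type I error probability = α = 0.025
b) Power = P(reject H₀ | H₁ true) = 1 - β = 0.687, so Type II error probability = β = 1 - Power = 0.313
c) P(fail to reject H₀ | H₀ true) = 1 - α = 0.975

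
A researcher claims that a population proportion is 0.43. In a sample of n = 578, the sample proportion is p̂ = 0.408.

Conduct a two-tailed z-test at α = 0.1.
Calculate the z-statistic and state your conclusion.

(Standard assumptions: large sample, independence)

H₀: p = 0.43, H₁: p ≠ 0.43
Standard error: SE = √(p₀(1-p₀)/n) = √(0.43×0.57/578) = 0.020592
z-statistic: z = (p̂ - p₀)/SE = (0.408 - 0.43)/0.020592 = -1.0684
Critical value: z_0.05 = ±1.645
p-value = 0.2853
Decision: fail to reject H₀ at α = 0.1

Answer: z = -1.0684, fail to reject H₀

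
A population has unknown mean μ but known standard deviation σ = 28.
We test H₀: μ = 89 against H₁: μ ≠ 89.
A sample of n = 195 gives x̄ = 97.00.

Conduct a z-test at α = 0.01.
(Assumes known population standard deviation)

Standard error: SE = σ/√n = 28/√195 = 2.0051
z-statistic: z = (x̄ - μ₀)/SE = (97.00 - 89)/2.0051 = 3.9898
Critical value: ±2.576
p-value = 0.0001
Decision: reject H₀

Answer: z = 3.9898, reject H₀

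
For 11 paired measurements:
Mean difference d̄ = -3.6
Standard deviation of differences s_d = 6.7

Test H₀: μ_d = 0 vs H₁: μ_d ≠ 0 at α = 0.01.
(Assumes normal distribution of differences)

df = n - 1 = 10
SE = s_d/√n = 6.7/√11 = 2.0201
t = d̄/SE = -3.6/2.0201 = -1.7821
Critical value: t_{0.005,10} = ±3.169
p-value ≈ 0.1051
Decision: fail to reject H₀

Answer: t = -1.7821, fail to reject H₀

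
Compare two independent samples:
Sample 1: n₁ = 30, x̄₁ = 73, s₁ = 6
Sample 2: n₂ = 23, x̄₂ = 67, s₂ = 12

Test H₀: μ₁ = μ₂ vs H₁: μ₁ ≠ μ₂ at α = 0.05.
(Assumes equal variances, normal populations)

Pooled variance: s²_p = [29×6² + 22×12²]/(51) = 82.5882
s_p = 9.0878
SE = s_p×√(1/n₁ + 1/n₂) = 9.0878×√(1/30 + 1/23) = 2.5187
t = (x̄₁ - x̄₂)/SE = (73 - 67)/2.5187 = 2.3822
df = 51, t-critical = ±2.008
Decision: reject H₀

Answer: t = 2.3822, reject H₀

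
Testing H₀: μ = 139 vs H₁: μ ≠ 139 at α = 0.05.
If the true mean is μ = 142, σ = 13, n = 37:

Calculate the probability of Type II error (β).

SE = σ/√n = 13/√37 = 2.1372
Critical values: μ₀ ± z_0.025×SE = 139 ± 1.960×2.1372
Acceptance region: (134.8111, 143.1889)
Under H₁ (μ = 142): z_high = (143.1889 - 142)/2.1372 = 0.5563, z_low = (134.8111 - 142)/2.1372 = -3.3637
β = P(not reject | H₁) = Φ(0.5563) - Φ(-3.3637) ≈ 0.7106

Answer: β ≈ 0.7106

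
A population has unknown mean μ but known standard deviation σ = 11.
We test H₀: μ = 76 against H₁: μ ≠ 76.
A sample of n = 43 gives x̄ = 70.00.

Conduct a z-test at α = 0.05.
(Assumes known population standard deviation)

Standard error: SE = σ/√n = 11/√43 = 1.6775
z-statistic: z = (x̄ - μ₀)/SE = (70.00 - 76)/1.6775 = -3.5768
Critical value: ±1.960
p-value = 0.0003
Decision: reject H₀

Answer: z = -3.5768, reject H₀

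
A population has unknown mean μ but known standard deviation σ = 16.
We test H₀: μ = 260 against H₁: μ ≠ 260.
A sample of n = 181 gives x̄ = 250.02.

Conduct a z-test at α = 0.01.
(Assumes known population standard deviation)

Standard error: SE = σ/√n = 16/√181 = 1.1893
z-statistic: z = (x̄ - μ₀)/SE = (250.02 - 260)/1.1893 = -8.3915
Critical value: ±2.576
p-value < 0.0001
Decision: reject H₀

Answer: z = -8.3915, reject H₀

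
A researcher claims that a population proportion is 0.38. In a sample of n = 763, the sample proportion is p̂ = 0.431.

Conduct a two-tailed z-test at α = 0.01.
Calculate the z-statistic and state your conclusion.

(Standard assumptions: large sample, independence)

Answer: z = 2.9023, reject H₀

Derivation:
H₀: p = 0.38, H₁: p ≠ 0.38
Standard error: SE = √(p₀(1-p₀)/n) = √(0.38×0.62/763) = 0.017572
z-statistic: z = (p̂ - p₀)/SE = (0.431 - 0.38)/0.017572 = 2.9023
Critical value: z_0.005 = ±2.576
p-value = 0.0037
Decision: reject H₀ at α = 0.01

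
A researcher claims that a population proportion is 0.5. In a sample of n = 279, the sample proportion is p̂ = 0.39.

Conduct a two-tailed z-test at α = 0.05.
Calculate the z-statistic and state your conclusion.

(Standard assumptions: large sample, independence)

H₀: p = 0.5, H₁: p ≠ 0.5
Standard error: SE = √(p₀(1-p₀)/n) = √(0.5×0.5/279) = 0.029934
z-statistic: z = (p̂ - p₀)/SE = (0.39 - 0.5)/0.029934 = -3.6748
Critical value: z_0.025 = ±1.960
p-value = 0.0002
Decision: reject H₀ at α = 0.05

Answer: z = -3.6748, reject H₀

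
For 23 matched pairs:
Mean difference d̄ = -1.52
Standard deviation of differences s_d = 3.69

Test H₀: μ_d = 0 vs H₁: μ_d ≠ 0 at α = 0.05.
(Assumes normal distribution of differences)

Answer: t = -1.9756, fail to reject H₀

Derivation:
df = n - 1 = 22
SE = s_d/√n = 3.69/√23 = 0.7694
t = d̄/SE = -1.52/0.7694 = -1.9756
Critical value: t_{0.025,22} = ±2.074
p-value ≈ 0.0609
Decision: fail to reject H₀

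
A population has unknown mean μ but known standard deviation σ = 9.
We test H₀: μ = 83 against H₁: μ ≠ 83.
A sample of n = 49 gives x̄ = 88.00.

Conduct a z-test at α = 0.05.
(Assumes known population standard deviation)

Standard error: SE = σ/√n = 9/√49 = 1.2857
z-statistic: z = (x̄ - μ₀)/SE = (88.00 - 83)/1.2857 = 3.8889
Critical value: ±1.960
p-value = 0.0001
Decision: reject H₀

Answer: z = 3.8889, reject H₀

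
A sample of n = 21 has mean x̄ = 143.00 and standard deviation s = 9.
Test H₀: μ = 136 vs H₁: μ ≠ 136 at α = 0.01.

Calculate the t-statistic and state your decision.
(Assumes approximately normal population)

df = n - 1 = 20
SE = s/√n = 9/√21 = 1.9640
t = (x̄ - μ₀)/SE = (143.00 - 136)/1.9640 = 3.5642
Critical value: t_{0.005,20} = ±2.845
p-value ≈ 0.0019
Decision: reject H₀

Answer: t = 3.5642, reject H₀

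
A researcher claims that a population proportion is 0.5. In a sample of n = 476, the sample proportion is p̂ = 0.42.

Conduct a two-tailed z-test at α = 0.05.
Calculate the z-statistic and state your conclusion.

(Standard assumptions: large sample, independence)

H₀: p = 0.5, H₁: p ≠ 0.5
Standard error: SE = √(p₀(1-p₀)/n) = √(0.5×0.5/476) = 0.022917
z-statistic: z = (p̂ - p₀)/SE = (0.42 - 0.5)/0.022917 = -3.4909
Critical value: z_0.025 = ±1.960
p-value = 0.0005
Decision: reject H₀ at α = 0.05

Answer: z = -3.4909, reject H₀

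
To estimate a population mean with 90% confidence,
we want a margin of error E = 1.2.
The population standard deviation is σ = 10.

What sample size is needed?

z_0.05 = 1.645
n = (z×σ/E)² = (1.645×10/1.2)²
n = 187.9184
Round up: n = 188

Answer: n = 188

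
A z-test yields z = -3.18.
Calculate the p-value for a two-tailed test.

For z = -3.18:
p = 2×P(Z > |-3.18|) = 2×(1 - Φ(3.18)) = 0.0015

Answer: p-value ≈ 0.0015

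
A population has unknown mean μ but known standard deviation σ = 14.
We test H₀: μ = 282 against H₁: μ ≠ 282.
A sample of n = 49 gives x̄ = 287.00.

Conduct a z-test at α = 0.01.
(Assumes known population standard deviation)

Answer: z = 2.5000, fail to reject H₀

Derivation:
Standard error: SE = σ/√n = 14/√49 = 2.0000
z-statistic: z = (x̄ - μ₀)/SE = (287.00 - 282)/2.0000 = 2.5000
Critical value: ±2.576
p-value = 0.0124
Decision: fail to reject H₀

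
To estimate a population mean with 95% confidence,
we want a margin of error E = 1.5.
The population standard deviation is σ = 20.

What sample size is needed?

Answer: n = 683

Derivation:
z_0.025 = 1.960
n = (z×σ/E)² = (1.960×20/1.5)²
n = 682.9511
Round up: n = 683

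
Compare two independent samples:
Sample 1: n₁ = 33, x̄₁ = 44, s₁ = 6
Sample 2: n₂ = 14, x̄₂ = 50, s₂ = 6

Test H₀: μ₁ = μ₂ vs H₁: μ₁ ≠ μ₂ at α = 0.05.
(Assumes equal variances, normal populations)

Pooled variance: s²_p = [32×6² + 13×6²]/(45) = 36.0000
s_p = 6.0000
SE = s_p×√(1/n₁ + 1/n₂) = 6.0000×√(1/33 + 1/14) = 1.9137
t = (x̄₁ - x̄₂)/SE = (44 - 50)/1.9137 = -3.1353
df = 45, t-critical = ±2.014
Decision: reject H₀

Answer: t = -3.1353, reject H₀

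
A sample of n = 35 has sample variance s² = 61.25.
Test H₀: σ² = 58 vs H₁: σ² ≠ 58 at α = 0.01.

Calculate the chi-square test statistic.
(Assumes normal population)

df = n - 1 = 34
χ² = (n-1)s²/σ₀² = 34×61.25/58 = 35.9052
Critical values: χ²_{0.995,34} = 16.501, χ²_{0.005,34} = 58.964
Rejection region: χ² < 16.501 or χ² > 58.964
Decision: fail to reject H₀

Answer: χ² = 35.9052, fail to reject H₀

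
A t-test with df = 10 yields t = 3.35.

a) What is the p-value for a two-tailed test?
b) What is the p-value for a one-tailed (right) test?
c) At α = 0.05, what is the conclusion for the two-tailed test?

Using t-distribution with df = 10:
a) Two-tailed: p = 2×P(T > 3.35) = 0.0074
b) One-tailed: p = P(T > 3.35) = 0.0037
c) 0.0074 < 0.05, reject H₀

Answer: a) 0.0074, b) 0.0037, c) reject H₀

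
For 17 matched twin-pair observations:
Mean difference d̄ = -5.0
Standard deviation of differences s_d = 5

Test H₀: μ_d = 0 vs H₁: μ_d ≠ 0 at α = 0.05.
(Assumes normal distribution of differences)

df = n - 1 = 16
SE = s_d/√n = 5/√17 = 1.2127
t = d̄/SE = -5.0/1.2127 = -4.1230
Critical value: t_{0.025,16} = ±2.120
p-value ≈ 0.0008
Decision: reject H₀

Answer: t = -4.1230, reject H₀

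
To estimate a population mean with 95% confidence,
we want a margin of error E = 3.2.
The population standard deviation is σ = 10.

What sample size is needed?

Answer: n = 38

Derivation:
z_0.025 = 1.960
n = (z×σ/E)² = (1.960×10/3.2)²
n = 37.5156
Round up: n = 38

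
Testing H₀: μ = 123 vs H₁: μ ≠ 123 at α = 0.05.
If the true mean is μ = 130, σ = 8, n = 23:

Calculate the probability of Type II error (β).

Answer: β ≈ 0.0127

Derivation:
SE = σ/√n = 8/√23 = 1.6681
Critical values: μ₀ ± z_0.025×SE = 123 ± 1.960×1.6681
Acceptance region: (119.7305, 126.2695)
Under H₁ (μ = 130): z_high = (126.2695 - 130)/1.6681 = -2.2364, z_low = (119.7305 - 130)/1.6681 = -6.1564
β = P(not reject | H₁) = Φ(-2.2364) - Φ(-6.1564) ≈ 0.0127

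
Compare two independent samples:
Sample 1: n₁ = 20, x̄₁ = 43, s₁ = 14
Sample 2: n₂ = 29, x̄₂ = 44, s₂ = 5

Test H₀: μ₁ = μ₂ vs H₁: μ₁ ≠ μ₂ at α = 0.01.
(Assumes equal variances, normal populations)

Answer: t = -0.3546, fail to reject H₀

Derivation:
Pooled variance: s²_p = [19×14² + 28×5²]/(47) = 94.1277
s_p = 9.7019
SE = s_p×√(1/n₁ + 1/n₂) = 9.7019×√(1/20 + 1/29) = 2.8199
t = (x̄₁ - x̄₂)/SE = (43 - 44)/2.8199 = -0.3546
df = 47, t-critical = ±2.685
Decision: fail to reject H₀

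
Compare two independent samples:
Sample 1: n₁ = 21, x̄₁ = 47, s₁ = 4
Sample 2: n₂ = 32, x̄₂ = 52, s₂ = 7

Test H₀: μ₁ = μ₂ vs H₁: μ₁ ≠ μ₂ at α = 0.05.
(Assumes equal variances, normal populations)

Answer: t = -2.9649, reject H₀

Derivation:
Pooled variance: s²_p = [20×4² + 31×7²]/(51) = 36.0588
s_p = 6.0049
SE = s_p×√(1/n₁ + 1/n₂) = 6.0049×√(1/21 + 1/32) = 1.6864
t = (x̄₁ - x̄₂)/SE = (47 - 52)/1.6864 = -2.9649
df = 51, t-critical = ±2.008
Decision: reject H₀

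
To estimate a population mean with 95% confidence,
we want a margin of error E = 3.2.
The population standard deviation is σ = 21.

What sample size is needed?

Answer: n = 166

Derivation:
z_0.025 = 1.960
n = (z×σ/E)² = (1.960×21/3.2)²
n = 165.4439
Round up: n = 166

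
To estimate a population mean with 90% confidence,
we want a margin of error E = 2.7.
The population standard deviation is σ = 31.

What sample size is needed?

Answer: n = 357

Derivation:
z_0.05 = 1.645
n = (z×σ/E)² = (1.645×31/2.7)²
n = 356.7202
Round up: n = 357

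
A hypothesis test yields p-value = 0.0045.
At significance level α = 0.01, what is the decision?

Compare p-value to α:
0.0045 < 0.01
Decision: reject H₀

Answer: reject H₀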